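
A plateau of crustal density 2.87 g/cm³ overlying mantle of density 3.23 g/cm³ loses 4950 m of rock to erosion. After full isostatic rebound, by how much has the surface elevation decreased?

Rebound u = e ρ_c/ρ_m = 4950 m × 2.87/3.23 = 4398 m.
Net surface drop = e − u = 4950 m − 4398 m = e (ρ_m − ρ_c)/ρ_m = 552 m.

552 m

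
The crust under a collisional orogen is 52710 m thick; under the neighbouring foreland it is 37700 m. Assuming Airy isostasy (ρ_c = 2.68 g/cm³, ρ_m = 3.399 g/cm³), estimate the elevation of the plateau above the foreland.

Excess crust Δ = 52710 m − 37700 m = 15010 m, split between elevation h and root r with h + r = Δ.
Airy balance ρ_c h = (ρ_m − ρ_c) r gives r = h ρ_c/(ρ_m − ρ_c), so h (1 + ρ_c/(ρ_m − ρ_c)) = Δ, i.e. h = Δ (ρ_m − ρ_c)/ρ_m.
h = 15010 m × 0.719/3.399 = 3180 m.

3180 m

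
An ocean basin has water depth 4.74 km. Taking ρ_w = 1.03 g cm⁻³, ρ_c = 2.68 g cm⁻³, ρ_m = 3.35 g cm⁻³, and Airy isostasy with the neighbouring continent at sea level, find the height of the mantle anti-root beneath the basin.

11.7 km

Balancing pressure at the compensation depth: replacing crust with seawater at the top is compensated by replacing crust with mantle at the base: d (ρ_c − ρ_w) = a (ρ_m − ρ_c).
a = d (ρ_c − ρ_w)/(ρ_m − ρ_c) = 4.74 km × 1.65/0.67 = 11.7 km.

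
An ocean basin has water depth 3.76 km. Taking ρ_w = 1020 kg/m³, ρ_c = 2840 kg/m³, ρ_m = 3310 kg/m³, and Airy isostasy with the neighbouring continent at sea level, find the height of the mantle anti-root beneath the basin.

14.6 km

In Airy isostatic equilibrium: replacing crust with seawater at the top is compensated by replacing crust with mantle at the base: d (ρ_c − ρ_w) = a (ρ_m − ρ_c).
a = d (ρ_c − ρ_w)/(ρ_m − ρ_c) = 3.76 km × 1820/470 = 14.6 km.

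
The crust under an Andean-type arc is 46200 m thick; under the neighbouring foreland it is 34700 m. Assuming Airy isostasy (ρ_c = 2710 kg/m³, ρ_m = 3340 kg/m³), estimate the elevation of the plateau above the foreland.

Excess crust Δ = 46200 m − 34700 m = 11500 m, split between elevation h and root r with h + r = Δ.
Airy balance ρ_c h = (ρ_m − ρ_c) r gives r = h ρ_c/(ρ_m − ρ_c), so h (1 + ρ_c/(ρ_m − ρ_c)) = Δ, i.e. h = Δ (ρ_m − ρ_c)/ρ_m.
h = 11500 m × 630/3340 = 2170 m.

2170 m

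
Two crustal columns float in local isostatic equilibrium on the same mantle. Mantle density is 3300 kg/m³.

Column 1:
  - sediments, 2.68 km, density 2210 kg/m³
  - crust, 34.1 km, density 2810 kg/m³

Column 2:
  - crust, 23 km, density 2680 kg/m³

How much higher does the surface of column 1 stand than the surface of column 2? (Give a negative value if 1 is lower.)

For any compensation level in the mantle, the mantle terms cancel and isostasy reduces to e = (Σt_1 − Σt_2) − (Σ(ρt)_1 − Σ(ρt)_2) / ρ_m.
Σt_1 = 36.78 km; Σt_2 = 23 km; Σ(ρt)_1 = 101743.8; Σ(ρt)_2 = 61640 (in km·kg/m³).
e = (36.78 − 23) − (101743.8 − 61640) / 3300 = 1.63 km.

1.63 km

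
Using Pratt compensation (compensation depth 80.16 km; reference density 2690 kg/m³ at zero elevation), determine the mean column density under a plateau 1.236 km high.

Pratt balance: ρ_ref D = ρ (D + h).
ρ = ρ_ref D/(D + h) = 2690 × 80.16 km/(80.16 km + 1.236 km) = 2650 kg/m³.

2650 kg/m³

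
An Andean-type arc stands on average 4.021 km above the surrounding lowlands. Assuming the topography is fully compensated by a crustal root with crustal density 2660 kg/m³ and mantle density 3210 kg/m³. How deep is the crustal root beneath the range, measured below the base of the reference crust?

By Archimedes' principle applied to the lithosphere: the weight of the topography is balanced by the buoyancy of the root, ρ_c h = (ρ_m − ρ_c) r.
r = h · ρ_c / (ρ_m − ρ_c) = 4.021 km × 2660 / (3210 − 2660) = 19.4 km.

19.4 km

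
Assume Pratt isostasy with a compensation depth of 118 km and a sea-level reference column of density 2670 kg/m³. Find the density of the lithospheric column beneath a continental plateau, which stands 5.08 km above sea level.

2560 kg/m³

Pratt balance: ρ_ref D = ρ (D + h).
ρ = ρ_ref D/(D + h) = 2670 × 118 km/(118 km + 5.08 km) = 2560 kg/m³.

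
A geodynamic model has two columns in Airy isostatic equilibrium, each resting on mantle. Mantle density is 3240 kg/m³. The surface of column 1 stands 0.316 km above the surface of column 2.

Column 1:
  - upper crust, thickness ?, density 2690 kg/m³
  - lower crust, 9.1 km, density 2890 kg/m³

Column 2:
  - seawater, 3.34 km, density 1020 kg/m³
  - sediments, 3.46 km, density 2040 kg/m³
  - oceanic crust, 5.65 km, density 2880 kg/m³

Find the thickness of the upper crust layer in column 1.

Take the compensation level at the base of the deeper column (depth z_c below the surface of column 1) and equate Σ ρ_i t_i down to z_c; mantle fills any gap and the z_c terms cancel.
Column 1: x×2690 + 9.1×2890 + (z_c − 9.1 − x)×3240
Column 2: 0.316×0 + 3.34×1020 + 3.46×2040 + 5.65×2880 + (z_c − 0.316 − 12.45)×3240
The z_c×3240 term appears on both sides and cancels. Collect the known terms of each column as K = Σ(ρt)_known − 3240 × (depth of known layers): K_1 = 26299 − 3240×9.1 = −3185; K_2 = 26737.2 − 3240×(0.316 + 12.45) = −14624.64.
Balance: K_1 − x×(3240 − 2690) = K_2, so x = (K_1 − K_2)/(3240 − 2690) = 11439.6/550 = 20.8 km.

20.8 km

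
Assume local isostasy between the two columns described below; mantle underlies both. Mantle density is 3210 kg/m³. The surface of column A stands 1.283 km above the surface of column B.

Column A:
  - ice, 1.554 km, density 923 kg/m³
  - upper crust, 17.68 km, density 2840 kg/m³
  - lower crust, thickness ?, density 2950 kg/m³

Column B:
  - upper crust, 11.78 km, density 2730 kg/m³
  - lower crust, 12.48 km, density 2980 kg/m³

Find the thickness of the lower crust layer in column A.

Take the compensation level at the base of the deeper column (depth z_c below the surface of column A) and equate Σ ρ_i t_i down to z_c; mantle fills any gap and the z_c terms cancel.
Column A: 1.554×923 + 17.68×2840 + x×2950 + (z_c − 19.234 − x)×3210
Column B: 1.283×0 + 11.78×2730 + 12.48×2980 + (z_c − 1.283 − 24.26)×3210
The z_c×3210 term appears on both sides and cancels. Collect the known terms of each column as K = Σ(ρt)_known − 3210 × (depth of known layers): K_A = 51645.542 − 3210×19.234 = −10095.598; K_B = 69349.8 − 3210×(1.283 + 24.26) = −12643.23.
Balance: K_A − x×(3210 − 2950) = K_B, so x = (K_A − K_B)/(3210 − 2950) = 2547.63/260 = 9.8 km.

9.8 km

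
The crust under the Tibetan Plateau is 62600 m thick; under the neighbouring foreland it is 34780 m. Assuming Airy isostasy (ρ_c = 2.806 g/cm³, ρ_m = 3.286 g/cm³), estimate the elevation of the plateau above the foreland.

Excess crust Δ = 62600 m − 34780 m = 27820 m, split between elevation h and root r with h + r = Δ.
Airy balance ρ_c h = (ρ_m − ρ_c) r gives r = h ρ_c/(ρ_m − ρ_c), so h (1 + ρ_c/(ρ_m − ρ_c)) = Δ, i.e. h = Δ (ρ_m − ρ_c)/ρ_m.
h = 27820 m × 0.48/3.286 = 4060 m.

4060 m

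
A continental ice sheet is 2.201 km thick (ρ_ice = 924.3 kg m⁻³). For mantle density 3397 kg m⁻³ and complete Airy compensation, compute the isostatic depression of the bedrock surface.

0.599 km

Balancing pressure at the compensation depth: the ice load ρ_ice t is balanced by mantle displaced below, ρ_m s.
s = t ρ_ice / ρ_m = 2.201 km × 924.3/3397 = 0.599 km.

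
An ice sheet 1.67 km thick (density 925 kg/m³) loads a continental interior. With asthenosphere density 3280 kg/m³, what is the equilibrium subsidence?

0.471 km

Balancing pressure at the compensation depth: the ice load ρ_ice t is balanced by mantle displaced below, ρ_m s.
s = t ρ_ice / ρ_m = 1.67 km × 925/3280 = 0.471 km.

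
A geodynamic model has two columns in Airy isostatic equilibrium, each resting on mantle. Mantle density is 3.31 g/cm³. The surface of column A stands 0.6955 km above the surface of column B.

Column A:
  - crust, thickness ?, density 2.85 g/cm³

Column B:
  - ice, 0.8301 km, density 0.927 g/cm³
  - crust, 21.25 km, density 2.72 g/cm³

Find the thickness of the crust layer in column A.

36.6 km

Take the compensation level at the base of the deeper column (depth z_c below the surface of column A) and equate Σ ρ_i t_i down to z_c; mantle fills any gap and the z_c terms cancel.
Column A: x×2.85 + (z_c − 0 − x)×3.31
Column B: 0.6955×0 + 0.8301×0.927 + 21.25×2.72 + (z_c − 0.6955 − 22.0801)×3.31
The z_c×3.31 term appears on both sides and cancels. Collect the known terms of each column as K = Σ(ρt)_known − 3.31 × (depth of known layers): K_A = 0 − 3.31×0 = 0; K_B = 58.5695027 − 3.31×(0.6955 + 22.0801) = −16.8177333.
Balance: K_A − x×(3.31 − 2.85) = K_B, so x = (K_A − K_B)/(3.31 − 2.85) = 16.8177/0.46 = 36.6 km.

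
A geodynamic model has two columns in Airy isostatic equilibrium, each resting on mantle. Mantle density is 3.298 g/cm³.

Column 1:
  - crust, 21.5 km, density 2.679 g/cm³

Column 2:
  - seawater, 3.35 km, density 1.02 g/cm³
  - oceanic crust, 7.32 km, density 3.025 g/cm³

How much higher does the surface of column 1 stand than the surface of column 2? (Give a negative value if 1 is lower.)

1.12 km

For any compensation level in the mantle, the mantle terms cancel and isostasy reduces to e = (Σt_1 − Σt_2) − (Σ(ρt)_1 − Σ(ρt)_2) / ρ_m.
Σt_1 = 21.5 km; Σt_2 = 10.67 km; Σ(ρt)_1 = 57.5985; Σ(ρt)_2 = 25.56 (in km·g/cm³).
e = (21.5 − 10.67) − (57.5985 − 25.56) / 3.298 = 1.12 km.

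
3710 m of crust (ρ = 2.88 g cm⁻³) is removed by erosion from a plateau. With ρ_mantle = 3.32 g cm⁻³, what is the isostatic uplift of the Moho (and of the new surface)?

3220 m

Unloading: uplift u = e ρ_c/ρ_m = 3710 m × 2.88/3.32 = 3220 m.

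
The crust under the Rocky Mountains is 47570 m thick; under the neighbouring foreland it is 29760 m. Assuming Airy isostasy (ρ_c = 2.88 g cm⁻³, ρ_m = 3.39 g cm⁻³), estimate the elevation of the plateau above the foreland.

Excess crust Δ = 47570 m − 29760 m = 17810 m, split between elevation h and root r with h + r = Δ.
Airy balance ρ_c h = (ρ_m − ρ_c) r gives r = h ρ_c/(ρ_m − ρ_c), so h (1 + ρ_c/(ρ_m − ρ_c)) = Δ, i.e. h = Δ (ρ_m − ρ_c)/ρ_m.
h = 17810 m × 0.51/3.39 = 2680 m.

2680 m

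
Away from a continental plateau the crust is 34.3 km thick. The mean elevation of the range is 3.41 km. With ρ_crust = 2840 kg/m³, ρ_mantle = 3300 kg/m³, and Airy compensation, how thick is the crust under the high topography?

58.8 km

Root depth r = h ρ_c / (ρ_m − ρ_c) = 3.41 km × 2840 / 460 = 21.05 km.
Total thickness = T + h + r = 34.3 km + 3.41 km + 21.05 km = 58.8 km.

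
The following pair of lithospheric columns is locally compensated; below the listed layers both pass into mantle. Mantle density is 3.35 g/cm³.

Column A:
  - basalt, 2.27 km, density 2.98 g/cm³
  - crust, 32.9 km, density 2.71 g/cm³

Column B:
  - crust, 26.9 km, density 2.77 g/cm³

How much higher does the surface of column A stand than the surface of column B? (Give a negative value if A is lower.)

For any compensation level in the mantle, the mantle terms cancel and isostasy reduces to e = (Σt_A − Σt_B) − (Σ(ρt)_A − Σ(ρt)_B) / ρ_m.
Σt_A = 35.17 km; Σt_B = 26.9 km; Σ(ρt)_A = 95.9236; Σ(ρt)_B = 74.513 (in km·g/cm³).
e = (35.17 − 26.9) − (95.9236 − 74.513) / 3.35 = 1.88 km.

1.88 km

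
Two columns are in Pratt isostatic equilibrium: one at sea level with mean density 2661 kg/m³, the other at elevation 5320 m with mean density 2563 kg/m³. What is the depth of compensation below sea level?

139000 m

ρ_ref D = ρ (D + h) → D (ρ_ref − ρ) = ρ h.
D = ρ h/(ρ_ref − ρ) = 2563 × 5320 m/(2661 − 2563) = 139000 m.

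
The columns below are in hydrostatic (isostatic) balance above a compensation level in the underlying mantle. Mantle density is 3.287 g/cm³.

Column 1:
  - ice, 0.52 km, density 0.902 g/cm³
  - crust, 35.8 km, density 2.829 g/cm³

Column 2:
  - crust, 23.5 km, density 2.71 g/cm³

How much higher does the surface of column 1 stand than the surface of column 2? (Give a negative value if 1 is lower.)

1.24 km

For any compensation level in the mantle, the mantle terms cancel and isostasy reduces to e = (Σt_1 − Σt_2) − (Σ(ρt)_1 − Σ(ρt)_2) / ρ_m.
Σt_1 = 36.32 km; Σt_2 = 23.5 km; Σ(ρt)_1 = 101.74724; Σ(ρt)_2 = 63.685 (in km·g/cm³).
e = (36.32 − 23.5) − (101.74724 − 63.685) / 3.287 = 1.24 km.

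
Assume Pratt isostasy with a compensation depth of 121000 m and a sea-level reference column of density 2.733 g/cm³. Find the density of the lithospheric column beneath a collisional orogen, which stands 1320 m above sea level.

2.7 g/cm³

Pratt balance: ρ_ref D = ρ (D + h).
ρ = ρ_ref D/(D + h) = 2.733 × 121000 m/(121000 m + 1320 m) = 2.7 g/cm³.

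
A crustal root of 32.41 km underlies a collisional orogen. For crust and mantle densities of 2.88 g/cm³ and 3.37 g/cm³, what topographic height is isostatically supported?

Equating mass per unit area of the two columns: ρ_c h = (ρ_m − ρ_c) r.
h = r (ρ_m − ρ_c) / ρ_c = 32.41 km × (3.37 − 2.88) / 2.88 = 5.51 km.

5.51 km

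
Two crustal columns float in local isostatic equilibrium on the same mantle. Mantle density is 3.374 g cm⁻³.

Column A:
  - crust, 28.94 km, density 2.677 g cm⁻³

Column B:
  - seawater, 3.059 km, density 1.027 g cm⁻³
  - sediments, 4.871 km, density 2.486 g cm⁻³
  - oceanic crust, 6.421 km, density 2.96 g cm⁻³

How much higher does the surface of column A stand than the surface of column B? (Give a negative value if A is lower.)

For any compensation level in the mantle, the mantle terms cancel and isostasy reduces to e = (Σt_A − Σt_B) − (Σ(ρt)_A − Σ(ρt)_B) / ρ_m.
Σt_A = 28.94 km; Σt_B = 14.351 km; Σ(ρt)_A = 77.47238; Σ(ρt)_B = 34.257059 (in km·g cm⁻³).
e = (28.94 − 14.351) − (77.47238 − 34.257059) / 3.374 = 1.78 km.

1.78 km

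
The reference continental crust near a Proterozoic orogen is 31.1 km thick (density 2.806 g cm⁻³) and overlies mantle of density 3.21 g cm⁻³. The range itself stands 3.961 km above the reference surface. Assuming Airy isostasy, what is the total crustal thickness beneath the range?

62.6 km

Root depth r = h ρ_c / (ρ_m − ρ_c) = 3.961 km × 2.806 / 0.404 = 27.51 km.
Total thickness = T + h + r = 31.1 km + 3.961 km + 27.51 km = 62.6 km.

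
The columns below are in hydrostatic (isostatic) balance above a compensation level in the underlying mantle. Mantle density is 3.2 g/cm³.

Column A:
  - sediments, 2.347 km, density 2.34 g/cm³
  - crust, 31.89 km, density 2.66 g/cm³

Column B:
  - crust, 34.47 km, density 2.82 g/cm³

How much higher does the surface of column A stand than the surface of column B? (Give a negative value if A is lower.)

For any compensation level in the mantle, the mantle terms cancel and isostasy reduces to e = (Σt_A − Σt_B) − (Σ(ρt)_A − Σ(ρt)_B) / ρ_m.
Σt_A = 34.237 km; Σt_B = 34.47 km; Σ(ρt)_A = 90.31938; Σ(ρt)_B = 97.2054 (in km·g/cm³).
e = (34.237 − 34.47) − (90.31938 − 97.2054) / 3.2 = 1.92 km.

1.92 km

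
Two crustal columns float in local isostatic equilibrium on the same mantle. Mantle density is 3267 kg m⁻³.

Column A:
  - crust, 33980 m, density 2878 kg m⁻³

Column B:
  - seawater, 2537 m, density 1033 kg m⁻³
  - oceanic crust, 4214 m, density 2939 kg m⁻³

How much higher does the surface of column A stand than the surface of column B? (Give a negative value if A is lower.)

For any compensation level in the mantle, the mantle terms cancel and isostasy reduces to e = (Σt_A − Σt_B) − (Σ(ρt)_A − Σ(ρt)_B) / ρ_m.
Σt_A = 33980 m; Σt_B = 6751 m; Σ(ρt)_A = 97794440; Σ(ρt)_B = 15005667 (in m·kg m⁻³).
e = (33980 − 6751) − (97794440 − 15005667) / 3267 = 1890 m.

1890 m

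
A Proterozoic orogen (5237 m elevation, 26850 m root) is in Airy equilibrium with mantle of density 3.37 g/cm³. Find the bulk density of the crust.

2.82 g/cm³

ρ_c h = (ρ_m − ρ_c) r → ρ_c (h + r) = ρ_m r → ρ_c = ρ_m r / (h + r).
ρ_c = 3.37 × 26850 m / (5237 m + 26850 m) = 2.82 g/cm³.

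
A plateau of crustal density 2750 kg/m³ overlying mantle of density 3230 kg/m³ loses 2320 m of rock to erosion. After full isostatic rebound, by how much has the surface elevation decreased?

345 m

Rebound u = e ρ_c/ρ_m = 2320 m × 2750/3230 = 1975 m.
Net surface drop = e − u = 2320 m − 1975 m = e (ρ_m − ρ_c)/ρ_m = 345 m.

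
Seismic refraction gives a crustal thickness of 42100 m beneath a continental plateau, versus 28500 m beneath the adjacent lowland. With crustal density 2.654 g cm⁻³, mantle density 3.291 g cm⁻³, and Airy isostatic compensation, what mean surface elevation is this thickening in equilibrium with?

Excess crust Δ = 42100 m − 28500 m = 13600 m, split between elevation h and root r with h + r = Δ.
Airy balance ρ_c h = (ρ_m − ρ_c) r gives r = h ρ_c/(ρ_m − ρ_c), so h (1 + ρ_c/(ρ_m − ρ_c)) = Δ, i.e. h = Δ (ρ_m − ρ_c)/ρ_m.
h = 13600 m × 0.637/3.291 = 2630 m.

2630 m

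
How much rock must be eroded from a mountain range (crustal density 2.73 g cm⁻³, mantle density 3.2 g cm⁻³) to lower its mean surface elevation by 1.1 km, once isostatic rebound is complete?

7.49 km

Net drop Δ = e − u = e − e ρ_c/ρ_m = e (ρ_m − ρ_c)/ρ_m.
e = Δ ρ_m/(ρ_m − ρ_c) = 1.1 km × 3.2/0.47 = 7.49 km.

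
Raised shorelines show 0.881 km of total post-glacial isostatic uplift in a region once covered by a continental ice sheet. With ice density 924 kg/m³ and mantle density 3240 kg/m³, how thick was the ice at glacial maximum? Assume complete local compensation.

3.09 km

u = t ρ_ice/ρ_m → t = u ρ_m/ρ_ice = 0.881 km × 3240/924 = 3.09 km.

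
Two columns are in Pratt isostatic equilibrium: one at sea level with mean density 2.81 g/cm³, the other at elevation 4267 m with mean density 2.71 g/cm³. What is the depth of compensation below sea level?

116000 m

ρ_ref D = ρ (D + h) → D (ρ_ref − ρ) = ρ h.
D = ρ h/(ρ_ref − ρ) = 2.71 × 4267 m/(2.81 − 2.71) = 116000 m.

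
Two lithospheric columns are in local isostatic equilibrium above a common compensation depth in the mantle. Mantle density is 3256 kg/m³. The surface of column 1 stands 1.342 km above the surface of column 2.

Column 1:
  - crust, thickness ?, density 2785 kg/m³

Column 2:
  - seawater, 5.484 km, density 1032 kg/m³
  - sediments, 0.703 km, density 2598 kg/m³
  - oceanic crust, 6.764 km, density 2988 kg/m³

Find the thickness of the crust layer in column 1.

40 km

Take the compensation level at the base of the deeper column (depth z_c below the surface of column 1) and equate Σ ρ_i t_i down to z_c; mantle fills any gap and the z_c terms cancel.
Column 1: x×2785 + (z_c − 0 − x)×3256
Column 2: 1.342×0 + 5.484×1032 + 0.703×2598 + 6.764×2988 + (z_c − 1.342 − 12.951)×3256
The z_c×3256 term appears on both sides and cancels. Collect the known terms of each column as K = Σ(ρt)_known − 3256 × (depth of known layers): K_1 = 0 − 3256×0 = 0; K_2 = 27696.714 − 3256×(1.342 + 12.951) = −18841.294.
Balance: K_1 − x×(3256 − 2785) = K_2, so x = (K_1 − K_2)/(3256 − 2785) = 18841.3/471 = 40 km.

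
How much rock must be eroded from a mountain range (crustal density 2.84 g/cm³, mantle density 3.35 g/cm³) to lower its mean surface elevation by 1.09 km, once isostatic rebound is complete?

7.16 km

Net drop Δ = e − u = e − e ρ_c/ρ_m = e (ρ_m − ρ_c)/ρ_m.
e = Δ ρ_m/(ρ_m − ρ_c) = 1.09 km × 3.35/0.51 = 7.16 km.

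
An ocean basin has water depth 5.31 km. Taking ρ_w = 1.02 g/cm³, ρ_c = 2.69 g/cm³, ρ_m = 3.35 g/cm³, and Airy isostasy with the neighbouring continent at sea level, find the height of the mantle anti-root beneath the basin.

13.4 km

In Airy isostatic equilibrium: replacing crust with seawater at the top is compensated by replacing crust with mantle at the base: d (ρ_c − ρ_w) = a (ρ_m − ρ_c).
a = d (ρ_c − ρ_w)/(ρ_m − ρ_c) = 5.31 km × 1.67/0.66 = 13.4 km.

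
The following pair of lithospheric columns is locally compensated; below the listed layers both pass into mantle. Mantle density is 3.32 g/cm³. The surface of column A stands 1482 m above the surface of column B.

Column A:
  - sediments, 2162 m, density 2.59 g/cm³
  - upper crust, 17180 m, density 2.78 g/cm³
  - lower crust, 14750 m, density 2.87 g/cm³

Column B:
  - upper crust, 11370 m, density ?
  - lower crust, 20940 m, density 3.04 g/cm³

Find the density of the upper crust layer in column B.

2.73 g/cm³

Take the compensation level at the base of the deeper column (depth z_c below the surface of column A) and equate Σ ρ_i t_i down to z_c; mantle fills any gap and the z_c terms cancel.
Column A: 2162×2.59 + 17180×2.78 + 14750×2.87 + (z_c − 34092)×3.32
Column B: 1482×0 + 11370×ρ + 20940×3.04 + (z_c − 1482 − 32310)×3.32
The z_c×3.32 term appears on both sides and cancels. Collect the known terms of each column as K = Σ(ρt)_known − 3.32 × (depth of known layers): K_A = 95692.48 − 3.32×34092 = −17492.96; K_B = 63657.6 − 3.32×(1482 + 32310) = −48531.84.
Balance: K_A = K_B + 11370×ρ, so ρ = (K_A − K_B)/11370 = 31038.9/11370 = 2.73 g/cm³.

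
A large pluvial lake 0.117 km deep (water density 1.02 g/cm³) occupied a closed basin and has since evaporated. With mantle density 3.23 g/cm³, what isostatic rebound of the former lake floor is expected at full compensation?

0.0369 km

u = d ρ_w/ρ_m = 0.117 km × 1.02/3.23 = 0.0369 km.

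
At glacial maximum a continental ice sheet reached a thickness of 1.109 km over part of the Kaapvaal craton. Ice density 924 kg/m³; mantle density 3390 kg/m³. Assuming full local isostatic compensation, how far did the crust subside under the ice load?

0.302 km

Equating mass per unit area of the two columns: the ice load ρ_ice t is balanced by mantle displaced below, ρ_m s.
s = t ρ_ice / ρ_m = 1.109 km × 924/3390 = 0.302 km.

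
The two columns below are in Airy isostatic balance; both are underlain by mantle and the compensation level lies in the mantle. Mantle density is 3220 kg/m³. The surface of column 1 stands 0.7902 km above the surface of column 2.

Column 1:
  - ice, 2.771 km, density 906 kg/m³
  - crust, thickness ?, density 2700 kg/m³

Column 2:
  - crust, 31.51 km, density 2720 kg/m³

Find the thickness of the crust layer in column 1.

22.9 km

Take the compensation level at the base of the deeper column (depth z_c below the surface of column 1) and equate Σ ρ_i t_i down to z_c; mantle fills any gap and the z_c terms cancel.
Column 1: 2.771×906 + x×2700 + (z_c − 2.771 − x)×3220
Column 2: 0.7902×0 + 31.51×2720 + (z_c − 0.7902 − 31.51)×3220
The z_c×3220 term appears on both sides and cancels. Collect the known terms of each column as K = Σ(ρt)_known − 3220 × (depth of known layers): K_1 = 2510.526 − 3220×2.771 = −6412.094; K_2 = 85707.2 − 3220×(0.7902 + 31.51) = −18299.444.
Balance: K_1 − x×(3220 − 2700) = K_2, so x = (K_1 − K_2)/(3220 − 2700) = 11887.4/520 = 22.9 km.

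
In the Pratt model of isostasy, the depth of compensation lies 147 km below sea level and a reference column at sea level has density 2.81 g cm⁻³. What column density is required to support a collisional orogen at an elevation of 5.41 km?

Pratt balance: ρ_ref D = ρ (D + h).
ρ = ρ_ref D/(D + h) = 2.81 × 147 km/(147 km + 5.41 km) = 2.71 g cm⁻³.

2.71 g cm⁻³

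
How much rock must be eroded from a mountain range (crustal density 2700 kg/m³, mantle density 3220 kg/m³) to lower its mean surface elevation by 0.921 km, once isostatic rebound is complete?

Net drop Δ = e − u = e − e ρ_c/ρ_m = e (ρ_m − ρ_c)/ρ_m.
e = Δ ρ_m/(ρ_m − ρ_c) = 0.921 km × 3220/520 = 5.7 km.

5.7 km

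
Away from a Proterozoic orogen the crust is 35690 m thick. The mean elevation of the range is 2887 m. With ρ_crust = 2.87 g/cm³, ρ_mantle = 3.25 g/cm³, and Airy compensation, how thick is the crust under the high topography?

60400 m

Root depth r = h ρ_c / (ρ_m − ρ_c) = 2887 m × 2.87 / 0.38 = 21800 m.
Total thickness = T + h + r = 35690 m + 2887 m + 21800 m = 60400 m.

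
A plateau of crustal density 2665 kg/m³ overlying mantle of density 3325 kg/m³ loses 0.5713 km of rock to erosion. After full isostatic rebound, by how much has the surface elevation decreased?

Rebound u = e ρ_c/ρ_m = 0.5713 km × 2665/3325 = 0.4579 km.
Net surface drop = e − u = 0.5713 km − 0.4579 km = e (ρ_m − ρ_c)/ρ_m = 0.113 km.

0.113 km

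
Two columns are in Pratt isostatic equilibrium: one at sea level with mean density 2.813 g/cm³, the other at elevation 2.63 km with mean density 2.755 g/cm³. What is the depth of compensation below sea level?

ρ_ref D = ρ (D + h) → D (ρ_ref − ρ) = ρ h.
D = ρ h/(ρ_ref − ρ) = 2.755 × 2.63 km/(2.813 − 2.755) = 125 km.

125 km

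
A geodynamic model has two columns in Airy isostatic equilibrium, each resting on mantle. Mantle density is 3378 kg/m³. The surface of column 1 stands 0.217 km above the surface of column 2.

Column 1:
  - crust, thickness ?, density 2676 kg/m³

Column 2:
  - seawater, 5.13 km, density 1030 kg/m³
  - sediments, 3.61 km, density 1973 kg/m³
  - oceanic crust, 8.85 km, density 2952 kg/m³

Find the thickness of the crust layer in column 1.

30.8 km

Take the compensation level at the base of the deeper column (depth z_c below the surface of column 1) and equate Σ ρ_i t_i down to z_c; mantle fills any gap and the z_c terms cancel.
Column 1: x×2676 + (z_c − 0 − x)×3378
Column 2: 0.217×0 + 5.13×1030 + 3.61×1973 + 8.85×2952 + (z_c − 0.217 − 17.59)×3378
The z_c×3378 term appears on both sides and cancels. Collect the known terms of each column as K = Σ(ρt)_known − 3378 × (depth of known layers): K_1 = 0 − 3378×0 = 0; K_2 = 38531.63 − 3378×(0.217 + 17.59) = −21620.416.
Balance: K_1 − x×(3378 − 2676) = K_2, so x = (K_1 − K_2)/(3378 − 2676) = 21620.4/702 = 30.8 km.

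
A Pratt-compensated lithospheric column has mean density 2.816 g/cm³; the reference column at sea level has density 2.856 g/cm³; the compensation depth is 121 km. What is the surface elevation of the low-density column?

1.72 km

ρ_ref D = ρ (D + h) → h = D (ρ_ref − ρ)/ρ.
h = 121 km × (2.856 − 2.816)/2.816 = 1.72 km.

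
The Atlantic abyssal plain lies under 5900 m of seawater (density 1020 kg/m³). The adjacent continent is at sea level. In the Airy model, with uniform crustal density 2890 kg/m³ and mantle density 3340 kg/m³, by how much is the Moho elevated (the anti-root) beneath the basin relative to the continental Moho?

24500 m

Balancing pressure at the compensation depth: replacing crust with seawater at the top is compensated by replacing crust with mantle at the base: d (ρ_c − ρ_w) = a (ρ_m − ρ_c).
a = d (ρ_c − ρ_w)/(ρ_m − ρ_c) = 5900 m × 1870/450 = 24500 m.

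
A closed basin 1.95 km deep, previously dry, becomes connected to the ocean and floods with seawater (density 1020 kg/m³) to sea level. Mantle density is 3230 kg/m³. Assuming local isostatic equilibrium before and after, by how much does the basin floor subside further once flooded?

0.9 km

After flooding the water column is d + s deep. Its weight must equal the weight of mantle displaced by the extra subsidence s: (d + s) ρ_w = s ρ_m.
s = d ρ_w / (ρ_m − ρ_w) = 1.95 km × 1020/(3230 − 1020) = 0.9 km.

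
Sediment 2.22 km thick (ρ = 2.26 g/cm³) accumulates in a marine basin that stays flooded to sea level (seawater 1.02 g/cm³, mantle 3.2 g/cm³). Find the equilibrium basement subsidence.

Submarine loading: the sediment displaces seawater, and the subsidence is in turn flooded, so s (ρ_m − ρ_w) = t (ρ_sed − ρ_w).
s = 2.22 km × (2.26 − 1.02) / (3.2 − 1.02) = 1.26 km.

1.26 km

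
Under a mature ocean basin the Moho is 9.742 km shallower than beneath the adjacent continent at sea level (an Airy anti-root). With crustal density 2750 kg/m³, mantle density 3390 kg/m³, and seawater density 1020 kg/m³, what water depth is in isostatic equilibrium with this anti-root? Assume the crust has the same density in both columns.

Replacing a thickness d of crust by seawater at the top must be balanced by replacing crust with mantle at the base: d (ρ_c − ρ_w) = a (ρ_m − ρ_c).
d = a (ρ_m − ρ_c)/(ρ_c − ρ_w) = 9.742 km × 640/1730 = 3.6 km.

3.6 km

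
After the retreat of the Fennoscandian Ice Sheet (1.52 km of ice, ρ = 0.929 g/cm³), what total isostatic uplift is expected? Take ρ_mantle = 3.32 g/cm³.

Removing the load lets mantle flow back in; uplift u satisfies ρ_ice t = ρ_m u.
u = t ρ_ice/ρ_m = 1.52 km × 0.929/3.32 = 0.425 km.

0.425 km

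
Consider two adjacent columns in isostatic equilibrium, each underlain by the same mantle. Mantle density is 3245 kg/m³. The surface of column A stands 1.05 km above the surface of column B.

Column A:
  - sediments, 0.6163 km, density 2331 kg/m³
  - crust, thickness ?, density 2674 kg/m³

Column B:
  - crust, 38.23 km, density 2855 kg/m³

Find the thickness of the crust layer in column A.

Take the compensation level at the base of the deeper column (depth z_c below the surface of column A) and equate Σ ρ_i t_i down to z_c; mantle fills any gap and the z_c terms cancel.
Column A: 0.6163×2331 + x×2674 + (z_c − 0.6163 − x)×3245
Column B: 1.05×0 + 38.23×2855 + (z_c − 1.05 − 38.23)×3245
The z_c×3245 term appears on both sides and cancels. Collect the known terms of each column as K = Σ(ρt)_known − 3245 × (depth of known layers): K_A = 1436.5953 − 3245×0.6163 = −563.2982; K_B = 109146.65 − 3245×(1.05 + 38.23) = −18316.95.
Balance: K_A − x×(3245 − 2674) = K_B, so x = (K_A − K_B)/(3245 − 2674) = 17753.7/571 = 31.1 km.

31.1 km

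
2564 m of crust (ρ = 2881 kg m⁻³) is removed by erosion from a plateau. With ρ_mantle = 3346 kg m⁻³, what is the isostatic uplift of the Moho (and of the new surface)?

Unloading: uplift u = e ρ_c/ρ_m = 2564 m × 2881/3346 = 2210 m.

2210 m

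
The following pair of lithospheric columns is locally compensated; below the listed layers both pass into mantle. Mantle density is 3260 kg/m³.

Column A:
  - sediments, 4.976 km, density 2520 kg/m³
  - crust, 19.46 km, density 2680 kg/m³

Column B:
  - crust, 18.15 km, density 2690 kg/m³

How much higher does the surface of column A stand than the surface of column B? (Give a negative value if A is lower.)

1.42 km

For any compensation level in the mantle, the mantle terms cancel and isostasy reduces to e = (Σt_A − Σt_B) − (Σ(ρt)_A − Σ(ρt)_B) / ρ_m.
Σt_A = 24.436 km; Σt_B = 18.15 km; Σ(ρt)_A = 64692.32; Σ(ρt)_B = 48823.5 (in km·kg/m³).
e = (24.436 − 18.15) − (64692.32 − 48823.5) / 3260 = 1.42 km.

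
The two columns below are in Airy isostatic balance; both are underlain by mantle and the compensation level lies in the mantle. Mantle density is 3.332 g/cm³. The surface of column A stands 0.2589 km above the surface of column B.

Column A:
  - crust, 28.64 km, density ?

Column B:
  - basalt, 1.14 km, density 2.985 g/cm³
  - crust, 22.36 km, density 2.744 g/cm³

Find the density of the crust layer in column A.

Take the compensation level at the base of the deeper column (depth z_c below the surface of column A) and equate Σ ρ_i t_i down to z_c; mantle fills any gap and the z_c terms cancel.
Column A: 28.64×ρ + (z_c − 28.64)×3.332
Column B: 0.2589×0 + 1.14×2.985 + 22.36×2.744 + (z_c − 0.2589 − 23.5)×3.332
The z_c×3.332 term appears on both sides and cancels. Collect the known terms of each column as K = Σ(ρt)_known − 3.332 × (depth of known layers): K_A = 0 − 3.332×28.64 = −95.42848; K_B = 64.75874 − 3.332×(0.2589 + 23.5) = −14.4059148.
Balance: K_A + 28.64×ρ = K_B, so ρ = (K_B − K_A)/28.64 = 81.0226/28.64 = 2.83 g/cm³.

2.83 g/cm³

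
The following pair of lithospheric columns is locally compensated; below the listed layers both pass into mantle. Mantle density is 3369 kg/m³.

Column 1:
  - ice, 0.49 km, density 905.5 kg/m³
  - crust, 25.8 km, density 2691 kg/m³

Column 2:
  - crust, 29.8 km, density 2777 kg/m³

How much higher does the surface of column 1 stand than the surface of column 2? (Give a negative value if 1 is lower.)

0.314 km

For any compensation level in the mantle, the mantle terms cancel and isostasy reduces to e = (Σt_1 − Σt_2) − (Σ(ρt)_1 − Σ(ρt)_2) / ρ_m.
Σt_1 = 26.29 km; Σt_2 = 29.8 km; Σ(ρt)_1 = 69871.495; Σ(ρt)_2 = 82754.6 (in km·kg/m³).
e = (26.29 − 29.8) − (69871.495 − 82754.6) / 3369 = 0.314 km.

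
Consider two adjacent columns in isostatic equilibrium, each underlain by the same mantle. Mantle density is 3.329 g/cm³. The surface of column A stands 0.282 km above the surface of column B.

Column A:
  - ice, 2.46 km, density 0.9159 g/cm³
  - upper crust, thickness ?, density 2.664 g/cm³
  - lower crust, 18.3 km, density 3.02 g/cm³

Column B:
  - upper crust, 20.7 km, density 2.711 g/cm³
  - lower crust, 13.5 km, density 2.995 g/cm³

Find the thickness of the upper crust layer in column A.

10 km

Take the compensation level at the base of the deeper column (depth z_c below the surface of column A) and equate Σ ρ_i t_i down to z_c; mantle fills any gap and the z_c terms cancel.
Column A: 2.46×0.9159 + x×2.664 + 18.3×3.02 + (z_c − 20.76 − x)×3.329
Column B: 0.282×0 + 20.7×2.711 + 13.5×2.995 + (z_c − 0.282 − 34.2)×3.329
The z_c×3.329 term appears on both sides and cancels. Collect the known terms of each column as K = Σ(ρt)_known − 3.329 × (depth of known layers): K_A = 57.519114 − 3.329×20.76 = −11.590926; K_B = 96.5502 − 3.329×(0.282 + 34.2) = −18.240378.
Balance: K_A − x×(3.329 − 2.664) = K_B, so x = (K_A − K_B)/(3.329 − 2.664) = 6.64945/0.665 = 10 km.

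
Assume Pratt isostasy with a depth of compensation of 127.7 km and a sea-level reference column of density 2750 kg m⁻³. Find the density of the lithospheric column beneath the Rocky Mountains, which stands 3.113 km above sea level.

Pratt balance: ρ_ref D = ρ (D + h).
ρ = ρ_ref D/(D + h) = 2750 × 127.7 km/(127.7 km + 3.113 km) = 2680 kg m⁻³.

2680 kg m⁻³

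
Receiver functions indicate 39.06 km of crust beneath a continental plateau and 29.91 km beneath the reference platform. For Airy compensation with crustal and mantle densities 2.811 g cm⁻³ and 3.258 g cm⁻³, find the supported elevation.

1.26 km

Excess crust Δ = 39.06 km − 29.91 km = 9.15 km, split between elevation h and root r with h + r = Δ.
Airy balance ρ_c h = (ρ_m − ρ_c) r gives r = h ρ_c/(ρ_m − ρ_c), so h (1 + ρ_c/(ρ_m − ρ_c)) = Δ, i.e. h = Δ (ρ_m − ρ_c)/ρ_m.
h = 9.15 km × 0.447/3.258 = 1.26 km.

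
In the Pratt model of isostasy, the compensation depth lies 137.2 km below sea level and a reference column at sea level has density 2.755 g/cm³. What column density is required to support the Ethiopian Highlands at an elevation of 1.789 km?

2.72 g/cm³

Pratt balance: ρ_ref D = ρ (D + h).
ρ = ρ_ref D/(D + h) = 2.755 × 137.2 km/(137.2 km + 1.789 km) = 2.72 g/cm³.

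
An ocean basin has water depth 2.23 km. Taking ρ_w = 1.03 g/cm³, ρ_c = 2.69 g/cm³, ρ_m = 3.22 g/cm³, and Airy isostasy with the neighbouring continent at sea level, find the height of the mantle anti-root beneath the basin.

For local isostatic compensation: replacing crust with seawater at the top is compensated by replacing crust with mantle at the base: d (ρ_c − ρ_w) = a (ρ_m − ρ_c).
a = d (ρ_c − ρ_w)/(ρ_m − ρ_c) = 2.23 km × 1.66/0.53 = 6.98 km.

6.98 km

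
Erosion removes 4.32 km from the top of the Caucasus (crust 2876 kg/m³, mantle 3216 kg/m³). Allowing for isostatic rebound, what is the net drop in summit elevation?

0.457 km

Rebound u = e ρ_c/ρ_m = 4.32 km × 2876/3216 = 3.863 km.
Net surface drop = e − u = 4.32 km − 3.863 km = e (ρ_m − ρ_c)/ρ_m = 0.457 km.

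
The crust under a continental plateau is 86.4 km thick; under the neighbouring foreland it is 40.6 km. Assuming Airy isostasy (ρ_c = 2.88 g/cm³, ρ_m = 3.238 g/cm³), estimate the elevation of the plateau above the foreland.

Excess crust Δ = 86.4 km − 40.6 km = 45.8 km, split between elevation h and root r with h + r = Δ.
Airy balance ρ_c h = (ρ_m − ρ_c) r gives r = h ρ_c/(ρ_m − ρ_c), so h (1 + ρ_c/(ρ_m − ρ_c)) = Δ, i.e. h = Δ (ρ_m − ρ_c)/ρ_m.
h = 45.8 km × 0.358/3.238 = 5.06 km.

5.06 km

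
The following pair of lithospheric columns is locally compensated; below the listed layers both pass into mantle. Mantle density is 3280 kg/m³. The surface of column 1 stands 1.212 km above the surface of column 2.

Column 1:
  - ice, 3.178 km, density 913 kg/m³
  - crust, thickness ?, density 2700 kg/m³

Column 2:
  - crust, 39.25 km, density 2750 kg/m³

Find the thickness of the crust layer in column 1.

Take the compensation level at the base of the deeper column (depth z_c below the surface of column 1) and equate Σ ρ_i t_i down to z_c; mantle fills any gap and the z_c terms cancel.
Column 1: 3.178×913 + x×2700 + (z_c − 3.178 − x)×3280
Column 2: 1.212×0 + 39.25×2750 + (z_c − 1.212 − 39.25)×3280
The z_c×3280 term appears on both sides and cancels. Collect the known terms of each column as K = Σ(ρt)_known − 3280 × (depth of known layers): K_1 = 2901.514 − 3280×3.178 = −7522.326; K_2 = 107937.5 − 3280×(1.212 + 39.25) = −24777.86.
Balance: K_1 − x×(3280 − 2700) = K_2, so x = (K_1 − K_2)/(3280 − 2700) = 17255.5/580 = 29.8 km.

29.8 km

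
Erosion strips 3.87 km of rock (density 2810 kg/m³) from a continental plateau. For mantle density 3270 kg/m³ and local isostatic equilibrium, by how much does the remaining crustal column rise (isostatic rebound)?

Unloading: uplift u = e ρ_c/ρ_m = 3.87 km × 2810/3270 = 3.33 km.

3.33 km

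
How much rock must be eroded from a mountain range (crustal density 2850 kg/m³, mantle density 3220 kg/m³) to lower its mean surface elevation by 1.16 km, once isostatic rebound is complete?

10.1 km

Net drop Δ = e − u = e − e ρ_c/ρ_m = e (ρ_m − ρ_c)/ρ_m.
e = Δ ρ_m/(ρ_m − ρ_c) = 1.16 km × 3220/370 = 10.1 km.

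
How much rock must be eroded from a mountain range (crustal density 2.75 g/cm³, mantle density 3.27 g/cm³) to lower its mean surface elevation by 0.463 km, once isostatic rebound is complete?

2.91 km

Net drop Δ = e − u = e − e ρ_c/ρ_m = e (ρ_m − ρ_c)/ρ_m.
e = Δ ρ_m/(ρ_m − ρ_c) = 0.463 km × 3.27/0.52 = 2.91 km.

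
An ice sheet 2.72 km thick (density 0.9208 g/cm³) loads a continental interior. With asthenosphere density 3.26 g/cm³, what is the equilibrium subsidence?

By Archimedes' principle applied to the lithosphere: the ice load ρ_ice t is balanced by mantle displaced below, ρ_m s.
s = t ρ_ice / ρ_m = 2.72 km × 0.9208/3.26 = 0.768 km.

0.768 km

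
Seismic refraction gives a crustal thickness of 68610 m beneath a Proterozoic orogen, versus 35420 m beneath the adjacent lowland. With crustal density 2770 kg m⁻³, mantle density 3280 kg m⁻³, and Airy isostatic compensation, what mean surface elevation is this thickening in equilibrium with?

5160 m

Excess crust Δ = 68610 m − 35420 m = 33190 m, split between elevation h and root r with h + r = Δ.
Airy balance ρ_c h = (ρ_m − ρ_c) r gives r = h ρ_c/(ρ_m − ρ_c), so h (1 + ρ_c/(ρ_m − ρ_c)) = Δ, i.e. h = Δ (ρ_m − ρ_c)/ρ_m.
h = 33190 m × 510/3280 = 5160 m.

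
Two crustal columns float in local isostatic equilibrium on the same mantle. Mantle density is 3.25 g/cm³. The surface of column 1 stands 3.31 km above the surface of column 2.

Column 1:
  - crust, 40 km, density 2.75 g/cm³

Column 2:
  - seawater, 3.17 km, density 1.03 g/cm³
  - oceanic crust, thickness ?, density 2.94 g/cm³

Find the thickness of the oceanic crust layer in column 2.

7.11 km

Take the compensation level at the base of the deeper column (depth z_c below the surface of column 1) and equate Σ ρ_i t_i down to z_c; mantle fills any gap and the z_c terms cancel.
Column 1: 40×2.75 + (z_c − 40)×3.25
Column 2: 3.31×0 + 3.17×1.03 + x×2.94 + (z_c − 3.31 − 3.17 − x)×3.25
The z_c×3.25 term appears on both sides and cancels. Collect the known terms of each column as K = Σ(ρt)_known − 3.25 × (depth of known layers): K_1 = 110 − 3.25×40 = −20; K_2 = 3.2651 − 3.25×(3.31 + 3.17) = −17.7949.
Balance: K_1 = K_2 − x×(3.25 − 2.94), so x = (K_2 − K_1)/(3.25 − 2.94) = 2.2051/0.31 = 7.11 km.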